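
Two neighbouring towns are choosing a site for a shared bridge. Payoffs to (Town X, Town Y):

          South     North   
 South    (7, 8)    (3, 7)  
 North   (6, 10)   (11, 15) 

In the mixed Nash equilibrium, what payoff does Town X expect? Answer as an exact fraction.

59/9

Town Y mixes with probability q on South, chosen so Town X is indifferent: 7q + 3(1−q) = 6q + 11(1−q) gives q = 8/9.
Town X's expected payoff (from either row, since indifferent) is 7·8/9 + 3·1/9 = 59/9.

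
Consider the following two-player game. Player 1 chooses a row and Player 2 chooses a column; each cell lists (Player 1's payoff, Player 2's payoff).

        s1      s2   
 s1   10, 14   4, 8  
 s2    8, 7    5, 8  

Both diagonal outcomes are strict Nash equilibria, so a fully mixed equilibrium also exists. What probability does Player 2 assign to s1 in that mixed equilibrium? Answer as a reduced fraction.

Player 2's mix q on s1 must make Player 1 indifferent between s1 and s2.
Player 1's payoff from s1: 10q + 4(1−q). From s2: 8q + 5(1−q).
Set equal: 2q = 1(1−q) → q = 1/3.

1/3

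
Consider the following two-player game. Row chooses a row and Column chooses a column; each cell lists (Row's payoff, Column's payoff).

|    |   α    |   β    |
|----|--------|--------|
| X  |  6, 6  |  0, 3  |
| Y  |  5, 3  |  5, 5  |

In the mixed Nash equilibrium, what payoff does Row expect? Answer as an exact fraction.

5

Column mixes with probability q on α, chosen so Row is indifferent: 6q + 0(1−q) = 5q + 5(1−q) gives q = 5/6.
Row's expected payoff (from either row, since indifferent) is 6·5/6 + 0·1/6 = 5.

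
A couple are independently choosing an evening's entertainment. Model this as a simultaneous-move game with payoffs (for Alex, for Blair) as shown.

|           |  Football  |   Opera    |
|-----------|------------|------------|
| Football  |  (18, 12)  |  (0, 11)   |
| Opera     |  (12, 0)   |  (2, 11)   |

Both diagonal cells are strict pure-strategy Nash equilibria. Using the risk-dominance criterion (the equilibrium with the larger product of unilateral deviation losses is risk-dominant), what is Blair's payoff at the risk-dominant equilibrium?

11

At both Football: Alex loses 18 − 12 = 6 by deviating; Blair loses 12 − 11 = 1. Product = 6·1 = 6.
At both Opera: Alex loses 2 − 0 = 2 by deviating; Blair loses 11 − 0 = 11. Product = 2·11 = 22.
22 > 6, so both Opera is risk-dominant. Blair's payoff there is 11.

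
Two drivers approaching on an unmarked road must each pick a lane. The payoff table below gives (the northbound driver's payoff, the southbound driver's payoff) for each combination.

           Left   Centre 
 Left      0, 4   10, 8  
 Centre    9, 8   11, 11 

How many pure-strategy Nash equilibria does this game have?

Both Centre: the northbound driver gets 11 (best alternative 10); the southbound driver gets 11 (best alternative 8). Neither deviates — NE.
Both Left is not a NE: the northbound driver would switch to Centre (9 > 0).
No other cell survives both best-response checks, so there is 1 pure NE.

1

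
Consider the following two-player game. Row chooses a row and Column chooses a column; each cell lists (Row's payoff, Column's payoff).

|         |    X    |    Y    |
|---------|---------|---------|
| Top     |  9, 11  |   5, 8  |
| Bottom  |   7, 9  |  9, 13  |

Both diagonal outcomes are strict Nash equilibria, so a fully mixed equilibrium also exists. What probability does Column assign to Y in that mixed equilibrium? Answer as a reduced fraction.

Column's mix q on X must make Row indifferent between Top and Bottom.
Row's payoff from Top: 9q + 5(1−q). From Bottom: 7q + 9(1−q).
Set equal: 2q = 4(1−q) → q = 4/6 = 2/3.
Probability on Y is 1 − 2/3 = 1/3.

1/3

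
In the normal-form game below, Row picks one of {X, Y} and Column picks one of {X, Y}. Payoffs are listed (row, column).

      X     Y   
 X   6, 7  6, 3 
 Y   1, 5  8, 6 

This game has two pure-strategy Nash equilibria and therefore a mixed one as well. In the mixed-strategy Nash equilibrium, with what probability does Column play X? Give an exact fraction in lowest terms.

Column's mix q on X must make Row indifferent between X and Y.
Row's payoff from X: 6q + 6(1−q). From Y: 1q + 8(1−q).
Set equal: 5q = 2(1−q) → q = 2/7.

2/7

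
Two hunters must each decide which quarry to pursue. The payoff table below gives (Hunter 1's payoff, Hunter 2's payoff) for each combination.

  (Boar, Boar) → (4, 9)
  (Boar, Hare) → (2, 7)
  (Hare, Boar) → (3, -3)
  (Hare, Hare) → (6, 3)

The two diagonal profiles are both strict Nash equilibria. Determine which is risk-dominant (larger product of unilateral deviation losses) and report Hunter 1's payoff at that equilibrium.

6

At both Boar: Hunter 1 loses 4 − 3 = 1 by deviating; Hunter 2 loses 9 − 7 = 2. Product = 1·2 = 2.
At both Hare: Hunter 1 loses 6 − 2 = 4 by deviating; Hunter 2 loses 3 − (-3) = 6. Product = 4·6 = 24.
24 > 2, so both Hare is risk-dominant. Hunter 1's payoff there is 6.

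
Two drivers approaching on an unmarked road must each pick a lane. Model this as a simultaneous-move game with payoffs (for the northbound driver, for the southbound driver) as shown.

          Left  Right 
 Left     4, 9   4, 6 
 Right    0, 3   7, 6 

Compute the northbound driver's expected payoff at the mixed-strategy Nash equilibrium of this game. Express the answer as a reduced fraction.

4

The southbound driver mixes with probability q on Left, chosen so the northbound driver is indifferent: 4q + 4(1−q) = 0q + 7(1−q) gives q = 3/7.
The northbound driver's expected payoff (from either row, since indifferent) is 4·3/7 + 4·4/7 = 4.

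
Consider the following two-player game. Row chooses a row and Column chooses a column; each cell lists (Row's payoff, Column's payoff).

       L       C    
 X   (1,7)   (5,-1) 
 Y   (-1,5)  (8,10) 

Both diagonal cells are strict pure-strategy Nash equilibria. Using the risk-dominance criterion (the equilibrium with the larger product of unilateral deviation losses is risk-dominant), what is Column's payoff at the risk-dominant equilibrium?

7

At (X, L): Row loses 1 − (-1) = 2 by deviating; Column loses 7 − (-1) = 8. Product = 2·8 = 16.
At (Y, C): Row loses 8 − 5 = 3 by deviating; Column loses 10 − 5 = 5. Product = 3·5 = 15.
16 > 15, so (X, L) is risk-dominant. Column's payoff there is 7.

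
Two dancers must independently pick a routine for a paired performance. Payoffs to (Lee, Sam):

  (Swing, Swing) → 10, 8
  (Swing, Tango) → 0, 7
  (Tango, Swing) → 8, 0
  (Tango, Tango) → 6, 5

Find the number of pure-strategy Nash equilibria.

Both Swing: Lee gets 10 (best alternative 8); Sam gets 8 (best alternative 7). Neither deviates — NE.
Both Tango: Lee gets 6 (best alternative 0); Sam gets 5 (best alternative 0). Neither deviates — NE.
(Swing, Tango) is not a NE: Lee would switch to Tango (6 > 0).
No other cell survives both best-response checks, so there are 2 pure NE.

2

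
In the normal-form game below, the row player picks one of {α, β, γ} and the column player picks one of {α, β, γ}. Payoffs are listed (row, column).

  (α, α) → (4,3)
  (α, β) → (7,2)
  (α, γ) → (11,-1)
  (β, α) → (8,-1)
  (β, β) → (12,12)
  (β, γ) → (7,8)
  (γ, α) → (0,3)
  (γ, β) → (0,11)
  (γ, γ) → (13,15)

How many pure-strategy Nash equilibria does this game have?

Both β: the row player gets 12 (best alternative 7); the column player gets 12 (best alternative 8). Neither deviates — NE.
Both γ: the row player gets 13 (best alternative 11); the column player gets 15 (best alternative 11). Neither deviates — NE.
Both α is not a NE: the row player would switch to β (8 > 4).
No other cell survives both best-response checks, so there are 2 pure NE.

2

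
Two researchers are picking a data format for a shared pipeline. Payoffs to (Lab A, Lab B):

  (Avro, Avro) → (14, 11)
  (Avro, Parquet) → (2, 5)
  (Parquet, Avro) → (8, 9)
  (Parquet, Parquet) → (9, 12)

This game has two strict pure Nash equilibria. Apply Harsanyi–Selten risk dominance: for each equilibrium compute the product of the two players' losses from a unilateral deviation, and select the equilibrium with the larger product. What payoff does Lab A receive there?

14

At both Avro: Lab A loses 14 − 8 = 6 by deviating; Lab B loses 11 − 5 = 6. Product = 6·6 = 36.
At both Parquet: Lab A loses 9 − 2 = 7 by deviating; Lab B loses 12 − 9 = 3. Product = 7·3 = 21.
36 > 21, so both Avro is risk-dominant. Lab A's payoff there is 14.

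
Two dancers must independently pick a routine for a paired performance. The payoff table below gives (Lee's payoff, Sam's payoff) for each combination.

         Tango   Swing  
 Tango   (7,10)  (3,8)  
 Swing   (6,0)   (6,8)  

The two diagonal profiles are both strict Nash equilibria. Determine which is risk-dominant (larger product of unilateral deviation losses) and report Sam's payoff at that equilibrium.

8

At both Tango: Lee loses 7 − 6 = 1 by deviating; Sam loses 10 − 8 = 2. Product = 1·2 = 2.
At both Swing: Lee loses 6 − 3 = 3 by deviating; Sam loses 8 − 0 = 8. Product = 3·8 = 24.
24 > 2, so both Swing is risk-dominant. Sam's payoff there is 8.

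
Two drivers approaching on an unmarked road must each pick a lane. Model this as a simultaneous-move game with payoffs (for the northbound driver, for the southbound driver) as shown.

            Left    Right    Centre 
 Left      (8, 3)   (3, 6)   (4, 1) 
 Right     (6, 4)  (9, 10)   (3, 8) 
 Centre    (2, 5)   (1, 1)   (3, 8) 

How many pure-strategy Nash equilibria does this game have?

1

Both Right: the northbound driver gets 9 (best alternative 3); the southbound driver gets 10 (best alternative 8). Neither deviates — NE.
Both Left is not a NE: the southbound driver would switch to Right (6 > 3).
No other cell survives both best-response checks, so there is 1 pure NE.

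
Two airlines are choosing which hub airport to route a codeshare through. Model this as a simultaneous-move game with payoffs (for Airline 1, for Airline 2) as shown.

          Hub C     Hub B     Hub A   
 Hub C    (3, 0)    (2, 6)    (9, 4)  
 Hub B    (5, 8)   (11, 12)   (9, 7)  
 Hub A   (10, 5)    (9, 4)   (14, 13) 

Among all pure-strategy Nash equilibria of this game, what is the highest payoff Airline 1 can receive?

Both Hub B is a pure NE (Airline 1: 11 ≥ 9; Airline 2: 12 ≥ 8). Airline 1 gets 11.
Both Hub A is a pure NE (Airline 1: 14 ≥ 9; Airline 2: 13 ≥ 5). Airline 1 gets 14.
Every other cell has a profitable deviation for at least one player. Highest of {11, 14} is 14.

14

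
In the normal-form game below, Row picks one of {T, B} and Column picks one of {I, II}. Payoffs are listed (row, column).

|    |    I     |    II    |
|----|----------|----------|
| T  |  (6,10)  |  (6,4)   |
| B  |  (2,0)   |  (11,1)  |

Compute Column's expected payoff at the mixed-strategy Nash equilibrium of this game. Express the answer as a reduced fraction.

Row mixes with probability p on T, chosen so Column is indifferent: 10p + 0(1−p) = 4p + 1(1−p) gives p = 1/7.
Column's expected payoff is 10·1/7 + 0·6/7 = 10/7.

10/7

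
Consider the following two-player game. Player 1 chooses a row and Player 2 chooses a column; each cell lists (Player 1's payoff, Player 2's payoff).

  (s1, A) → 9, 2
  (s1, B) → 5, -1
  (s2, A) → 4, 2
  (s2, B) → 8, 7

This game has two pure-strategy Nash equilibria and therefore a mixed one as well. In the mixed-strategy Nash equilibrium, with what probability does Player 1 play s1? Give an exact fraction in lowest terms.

Player 1's mix p on s1 must make Player 2 indifferent between A and B.
Player 2's payoff from A: 2p + 2(1−p). From B: (-1)p + 7(1−p).
Set equal: 3p = 5(1−p) → p = 5/8.

5/8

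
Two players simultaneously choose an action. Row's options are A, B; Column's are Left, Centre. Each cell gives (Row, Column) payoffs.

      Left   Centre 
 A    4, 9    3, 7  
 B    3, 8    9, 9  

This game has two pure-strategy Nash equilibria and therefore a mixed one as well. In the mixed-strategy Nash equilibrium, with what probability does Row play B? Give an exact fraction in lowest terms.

2/3

Row's mix p on A must make Column indifferent between Left and Centre.
Column's payoff from Left: 9p + 8(1−p). From Centre: 7p + 9(1−p).
Set equal: 2p = 1(1−p) → p = 1/3.
Probability on B is 1 − 1/3 = 2/3.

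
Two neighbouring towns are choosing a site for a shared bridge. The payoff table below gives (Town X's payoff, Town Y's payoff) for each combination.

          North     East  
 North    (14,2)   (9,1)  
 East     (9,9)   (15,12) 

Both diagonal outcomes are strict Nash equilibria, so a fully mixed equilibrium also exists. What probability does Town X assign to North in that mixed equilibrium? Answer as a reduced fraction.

3/4

Town X's mix p on North must make Town Y indifferent between North and East.
Town Y's payoff from North: 2p + 9(1−p). From East: 1p + 12(1−p).
Set equal: 1p = 3(1−p) → p = 3/4.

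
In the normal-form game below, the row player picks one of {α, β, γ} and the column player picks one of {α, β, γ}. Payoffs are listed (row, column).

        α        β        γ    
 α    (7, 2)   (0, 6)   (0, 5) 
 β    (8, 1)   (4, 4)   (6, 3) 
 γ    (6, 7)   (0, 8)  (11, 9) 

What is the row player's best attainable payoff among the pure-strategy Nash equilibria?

11

Both β is a pure NE (the row player: 4 ≥ 0; the column player: 4 ≥ 3). The row player gets 4.
Both γ is a pure NE (the row player: 11 ≥ 6; the column player: 9 ≥ 8). The row player gets 11.
Every other cell has a profitable deviation for at least one player. Highest of {4, 11} is 11.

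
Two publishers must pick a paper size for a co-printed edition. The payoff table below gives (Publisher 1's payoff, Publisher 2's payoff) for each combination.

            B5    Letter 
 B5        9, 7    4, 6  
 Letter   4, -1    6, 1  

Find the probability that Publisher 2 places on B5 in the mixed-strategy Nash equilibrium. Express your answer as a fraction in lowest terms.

2/7

Publisher 2's mix q on B5 must make Publisher 1 indifferent between B5 and Letter.
Publisher 1's payoff from B5: 9q + 4(1−q). From Letter: 4q + 6(1−q).
Set equal: 5q = 2(1−q) → q = 2/7.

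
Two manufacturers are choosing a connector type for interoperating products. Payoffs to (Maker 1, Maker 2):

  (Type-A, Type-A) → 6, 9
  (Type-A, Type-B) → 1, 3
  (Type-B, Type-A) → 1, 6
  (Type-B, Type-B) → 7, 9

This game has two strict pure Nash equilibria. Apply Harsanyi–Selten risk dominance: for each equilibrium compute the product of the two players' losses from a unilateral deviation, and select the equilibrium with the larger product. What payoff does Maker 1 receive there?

At both Type-A: Maker 1 loses 6 − 1 = 5 by deviating; Maker 2 loses 9 − 3 = 6. Product = 5·6 = 30.
At both Type-B: Maker 1 loses 7 − 1 = 6 by deviating; Maker 2 loses 9 − 6 = 3. Product = 6·3 = 18.
30 > 18, so both Type-A is risk-dominant. Maker 1's payoff there is 6.

6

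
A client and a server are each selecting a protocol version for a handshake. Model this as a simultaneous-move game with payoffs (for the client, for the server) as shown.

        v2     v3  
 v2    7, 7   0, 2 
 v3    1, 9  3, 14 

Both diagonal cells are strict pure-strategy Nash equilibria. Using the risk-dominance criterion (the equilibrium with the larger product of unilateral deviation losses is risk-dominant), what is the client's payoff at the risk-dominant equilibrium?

At both v2: the client loses 7 − 1 = 6 by deviating; the server loses 7 − 2 = 5. Product = 6·5 = 30.
At both v3: the client loses 3 − 0 = 3 by deviating; the server loses 14 − 9 = 5. Product = 3·5 = 15.
30 > 15, so both v2 is risk-dominant. The client's payoff there is 7.

7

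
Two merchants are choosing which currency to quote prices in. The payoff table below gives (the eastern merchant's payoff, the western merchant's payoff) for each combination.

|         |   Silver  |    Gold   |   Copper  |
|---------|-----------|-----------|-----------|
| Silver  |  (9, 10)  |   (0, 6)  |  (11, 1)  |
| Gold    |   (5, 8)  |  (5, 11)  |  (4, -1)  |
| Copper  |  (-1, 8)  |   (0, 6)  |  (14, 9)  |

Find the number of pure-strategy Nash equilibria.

3

Both Silver: the eastern merchant gets 9 (best alternative 5); the western merchant gets 10 (best alternative 6). Neither deviates — NE.
Both Gold: the eastern merchant gets 5 (best alternative 0); the western merchant gets 11 (best alternative 8). Neither deviates — NE.
Both Copper: the eastern merchant gets 14 (best alternative 11); the western merchant gets 9 (best alternative 8). Neither deviates — NE.
(Copper, Gold) is not a NE: the eastern merchant would switch to Gold (5 > 0).
No other cell survives both best-response checks, so there are 3 pure NE.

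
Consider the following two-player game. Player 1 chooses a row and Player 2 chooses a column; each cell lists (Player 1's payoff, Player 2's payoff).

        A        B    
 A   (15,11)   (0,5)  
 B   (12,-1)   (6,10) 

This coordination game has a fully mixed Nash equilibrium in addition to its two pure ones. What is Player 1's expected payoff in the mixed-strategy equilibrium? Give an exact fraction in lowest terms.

Player 2 mixes with probability q on A, chosen so Player 1 is indifferent: 15q + 0(1−q) = 12q + 6(1−q) gives q = 2/3.
Player 1's expected payoff (from either row, since indifferent) is 15·2/3 + 0·1/3 = 10.

10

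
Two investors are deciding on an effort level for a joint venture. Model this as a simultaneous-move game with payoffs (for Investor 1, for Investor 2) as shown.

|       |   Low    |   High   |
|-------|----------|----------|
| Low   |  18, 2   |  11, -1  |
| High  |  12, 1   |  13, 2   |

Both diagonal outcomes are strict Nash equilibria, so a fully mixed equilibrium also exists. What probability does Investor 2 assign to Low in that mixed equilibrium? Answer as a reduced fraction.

Investor 2's mix q on Low must make Investor 1 indifferent between Low and High.
Investor 1's payoff from Low: 18q + 11(1−q). From High: 12q + 13(1−q).
Set equal: 6q = 2(1−q) → q = 2/8 = 1/4.

1/4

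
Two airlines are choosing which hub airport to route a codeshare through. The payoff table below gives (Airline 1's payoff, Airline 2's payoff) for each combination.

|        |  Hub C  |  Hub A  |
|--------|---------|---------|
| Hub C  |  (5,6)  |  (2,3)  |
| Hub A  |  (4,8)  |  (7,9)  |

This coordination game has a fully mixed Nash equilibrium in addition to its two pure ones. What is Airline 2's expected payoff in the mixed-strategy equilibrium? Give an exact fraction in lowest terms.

Airline 1 mixes with probability p on Hub C, chosen so Airline 2 is indifferent: 6p + 8(1−p) = 3p + 9(1−p) gives p = 1/4.
Airline 2's expected payoff is 6·1/4 + 8·3/4 = 15/2.

15/2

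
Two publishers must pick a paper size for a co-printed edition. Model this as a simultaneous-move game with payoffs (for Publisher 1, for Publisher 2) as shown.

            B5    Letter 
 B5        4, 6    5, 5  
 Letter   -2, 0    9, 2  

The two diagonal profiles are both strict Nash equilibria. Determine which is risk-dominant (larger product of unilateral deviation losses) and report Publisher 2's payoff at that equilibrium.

2

At both B5: Publisher 1 loses 4 − (-2) = 6 by deviating; Publisher 2 loses 6 − 5 = 1. Product = 6·1 = 6.
At both Letter: Publisher 1 loses 9 − 5 = 4 by deviating; Publisher 2 loses 2 − 0 = 2. Product = 4·2 = 8.
8 > 6, so both Letter is risk-dominant. Publisher 2's payoff there is 2.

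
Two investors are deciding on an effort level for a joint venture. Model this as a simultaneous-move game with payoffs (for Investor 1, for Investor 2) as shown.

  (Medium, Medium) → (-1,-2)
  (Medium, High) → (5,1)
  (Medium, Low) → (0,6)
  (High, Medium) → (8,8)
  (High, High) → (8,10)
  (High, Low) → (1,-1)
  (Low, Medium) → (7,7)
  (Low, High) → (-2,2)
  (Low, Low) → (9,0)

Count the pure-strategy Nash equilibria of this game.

1

Both High: Investor 1 gets 8 (best alternative 5); Investor 2 gets 10 (best alternative 8). Neither deviates — NE.
Both Medium is not a NE: Investor 1 would switch to High (8 > -1).
No other cell survives both best-response checks, so there is 1 pure NE.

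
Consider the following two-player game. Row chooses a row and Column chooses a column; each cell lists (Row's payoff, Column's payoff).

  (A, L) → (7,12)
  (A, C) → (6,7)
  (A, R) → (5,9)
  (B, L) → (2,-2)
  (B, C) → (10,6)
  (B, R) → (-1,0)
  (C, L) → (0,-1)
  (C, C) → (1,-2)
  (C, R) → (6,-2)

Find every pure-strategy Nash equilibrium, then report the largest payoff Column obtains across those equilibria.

12

(A, L) is a pure NE (Row: 7 ≥ 2; Column: 12 ≥ 9). Column gets 12.
(B, C) is a pure NE (Row: 10 ≥ 6; Column: 6 ≥ 0). Column gets 6.
Every other cell has a profitable deviation for at least one player. Highest of {12, 6} is 12.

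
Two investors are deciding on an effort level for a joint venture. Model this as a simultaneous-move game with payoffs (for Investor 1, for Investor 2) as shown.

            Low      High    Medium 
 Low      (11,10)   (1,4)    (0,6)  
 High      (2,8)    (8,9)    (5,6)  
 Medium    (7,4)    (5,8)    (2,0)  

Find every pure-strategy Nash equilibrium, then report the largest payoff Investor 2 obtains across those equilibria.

10

Both Low is a pure NE (Investor 1: 11 ≥ 7; Investor 2: 10 ≥ 6). Investor 2 gets 10.
Both High is a pure NE (Investor 1: 8 ≥ 5; Investor 2: 9 ≥ 8). Investor 2 gets 9.
Every other cell has a profitable deviation for at least one player. Highest of {10, 9} is 10.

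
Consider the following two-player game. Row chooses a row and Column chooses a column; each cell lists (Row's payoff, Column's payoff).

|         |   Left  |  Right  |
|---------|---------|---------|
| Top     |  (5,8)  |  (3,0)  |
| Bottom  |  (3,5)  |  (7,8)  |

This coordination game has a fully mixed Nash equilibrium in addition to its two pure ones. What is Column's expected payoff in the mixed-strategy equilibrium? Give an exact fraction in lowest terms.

Row mixes with probability p on Top, chosen so Column is indifferent: 8p + 5(1−p) = 0p + 8(1−p) gives p = 3/11.
Column's expected payoff is 8·3/11 + 5·8/11 = 64/11.

64/11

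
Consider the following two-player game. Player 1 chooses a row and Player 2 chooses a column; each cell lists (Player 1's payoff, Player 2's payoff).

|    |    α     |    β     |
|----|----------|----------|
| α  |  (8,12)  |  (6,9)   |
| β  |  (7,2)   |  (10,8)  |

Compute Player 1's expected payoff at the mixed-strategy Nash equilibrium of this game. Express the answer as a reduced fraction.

Player 2 mixes with probability q on α, chosen so Player 1 is indifferent: 8q + 6(1−q) = 7q + 10(1−q) gives q = 4/5.
Player 1's expected payoff (from either row, since indifferent) is 8·4/5 + 6·1/5 = 38/5.

38/5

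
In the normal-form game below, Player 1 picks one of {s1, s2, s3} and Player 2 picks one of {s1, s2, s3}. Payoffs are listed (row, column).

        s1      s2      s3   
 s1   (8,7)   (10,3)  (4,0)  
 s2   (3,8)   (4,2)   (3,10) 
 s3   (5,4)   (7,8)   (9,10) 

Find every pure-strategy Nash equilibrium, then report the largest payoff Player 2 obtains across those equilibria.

10

Both s1 is a pure NE (Player 1: 8 ≥ 5; Player 2: 7 ≥ 3). Player 2 gets 7.
Both s3 is a pure NE (Player 1: 9 ≥ 4; Player 2: 10 ≥ 8). Player 2 gets 10.
Every other cell has a profitable deviation for at least one player. Highest of {7, 10} is 10.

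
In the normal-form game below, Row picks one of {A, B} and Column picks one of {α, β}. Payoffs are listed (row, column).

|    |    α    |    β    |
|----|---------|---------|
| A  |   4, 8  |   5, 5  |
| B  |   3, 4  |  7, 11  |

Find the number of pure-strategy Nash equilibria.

2

(A, α): Row gets 4 (best alternative 3); Column gets 8 (best alternative 5). Neither deviates — NE.
(B, β): Row gets 7 (best alternative 5); Column gets 11 (best alternative 4). Neither deviates — NE.
(B, α) is not a NE: Row would switch to A (4 > 3).
No other cell survives both best-response checks, so there are 2 pure NE.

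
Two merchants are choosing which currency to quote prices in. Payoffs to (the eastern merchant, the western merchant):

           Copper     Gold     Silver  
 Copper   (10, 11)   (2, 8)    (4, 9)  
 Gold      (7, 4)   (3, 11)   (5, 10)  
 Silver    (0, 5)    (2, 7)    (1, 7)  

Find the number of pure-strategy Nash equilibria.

2

Both Copper: the eastern merchant gets 10 (best alternative 7); the western merchant gets 11 (best alternative 9). Neither deviates — NE.
Both Gold: the eastern merchant gets 3 (best alternative 2); the western merchant gets 11 (best alternative 10). Neither deviates — NE.
Both Silver is not a NE: the eastern merchant would switch to Gold (5 > 1).
No other cell survives both best-response checks, so there are 2 pure NE.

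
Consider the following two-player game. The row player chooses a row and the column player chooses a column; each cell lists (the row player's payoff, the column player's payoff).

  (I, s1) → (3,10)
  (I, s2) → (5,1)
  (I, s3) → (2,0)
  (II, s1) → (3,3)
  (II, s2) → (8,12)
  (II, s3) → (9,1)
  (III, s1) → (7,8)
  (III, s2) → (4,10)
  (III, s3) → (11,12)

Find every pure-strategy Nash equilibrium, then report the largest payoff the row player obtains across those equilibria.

(II, s2) is a pure NE (the row player: 8 ≥ 5; the column player: 12 ≥ 3). The row player gets 8.
(III, s3) is a pure NE (the row player: 11 ≥ 9; the column player: 12 ≥ 10). The row player gets 11.
Every other cell has a profitable deviation for at least one player. Highest of {8, 11} is 11.

11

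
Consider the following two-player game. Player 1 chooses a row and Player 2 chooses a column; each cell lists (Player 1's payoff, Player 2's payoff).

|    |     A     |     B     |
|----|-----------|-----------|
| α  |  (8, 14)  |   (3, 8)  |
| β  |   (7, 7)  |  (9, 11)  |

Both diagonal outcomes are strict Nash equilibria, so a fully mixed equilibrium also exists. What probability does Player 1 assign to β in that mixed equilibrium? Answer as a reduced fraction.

3/5

Player 1's mix p on α must make Player 2 indifferent between A and B.
Player 2's payoff from A: 14p + 7(1−p). From B: 8p + 11(1−p).
Set equal: 6p = 4(1−p) → p = 4/10 = 2/5.
Probability on β is 1 − 2/5 = 3/5.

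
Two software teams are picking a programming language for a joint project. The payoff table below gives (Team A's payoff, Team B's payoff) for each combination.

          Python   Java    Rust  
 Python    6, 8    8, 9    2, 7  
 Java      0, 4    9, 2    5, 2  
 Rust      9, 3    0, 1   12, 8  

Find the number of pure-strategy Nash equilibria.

1

Both Rust: Team A gets 12 (best alternative 5); Team B gets 8 (best alternative 3). Neither deviates — NE.
Both Java is not a NE: Team B would switch to Python (4 > 2).
No other cell survives both best-response checks, so there is 1 pure NE.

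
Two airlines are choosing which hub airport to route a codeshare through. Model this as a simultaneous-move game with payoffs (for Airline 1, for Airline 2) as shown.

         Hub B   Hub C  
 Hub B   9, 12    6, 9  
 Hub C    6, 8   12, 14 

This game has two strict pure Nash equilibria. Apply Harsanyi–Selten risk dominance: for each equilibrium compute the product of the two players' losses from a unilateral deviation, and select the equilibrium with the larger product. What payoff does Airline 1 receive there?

At both Hub B: Airline 1 loses 9 − 6 = 3 by deviating; Airline 2 loses 12 − 9 = 3. Product = 3·3 = 9.
At both Hub C: Airline 1 loses 12 − 6 = 6 by deviating; Airline 2 loses 14 − 8 = 6. Product = 6·6 = 36.
36 > 9, so both Hub C is risk-dominant. Airline 1's payoff there is 12.

12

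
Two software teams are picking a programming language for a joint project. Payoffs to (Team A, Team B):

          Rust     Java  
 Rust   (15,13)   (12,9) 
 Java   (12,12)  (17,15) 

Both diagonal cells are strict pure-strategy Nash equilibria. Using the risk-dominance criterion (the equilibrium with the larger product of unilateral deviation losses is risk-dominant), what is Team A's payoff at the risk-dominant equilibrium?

At both Rust: Team A loses 15 − 12 = 3 by deviating; Team B loses 13 − 9 = 4. Product = 3·4 = 12.
At both Java: Team A loses 17 − 12 = 5 by deviating; Team B loses 15 − 12 = 3. Product = 5·3 = 15.
15 > 12, so both Java is risk-dominant. Team A's payoff there is 17.

17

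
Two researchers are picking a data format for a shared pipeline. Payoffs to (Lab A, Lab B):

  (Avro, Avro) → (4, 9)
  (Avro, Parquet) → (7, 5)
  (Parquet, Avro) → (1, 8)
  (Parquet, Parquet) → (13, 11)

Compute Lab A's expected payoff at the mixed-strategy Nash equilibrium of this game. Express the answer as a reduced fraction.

5

Lab B mixes with probability q on Avro, chosen so Lab A is indifferent: 4q + 7(1−q) = 1q + 13(1−q) gives q = 2/3.
Lab A's expected payoff (from either row, since indifferent) is 4·2/3 + 7·1/3 = 5.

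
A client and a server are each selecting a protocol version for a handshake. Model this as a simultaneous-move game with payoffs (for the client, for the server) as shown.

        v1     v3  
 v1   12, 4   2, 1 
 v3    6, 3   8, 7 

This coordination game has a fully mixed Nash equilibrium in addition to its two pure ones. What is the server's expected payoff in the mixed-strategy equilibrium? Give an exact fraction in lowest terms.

The client mixes with probability p on v1, chosen so the server is indifferent: 4p + 3(1−p) = 1p + 7(1−p) gives p = 4/7.
The server's expected payoff is 4·4/7 + 3·3/7 = 25/7.

25/7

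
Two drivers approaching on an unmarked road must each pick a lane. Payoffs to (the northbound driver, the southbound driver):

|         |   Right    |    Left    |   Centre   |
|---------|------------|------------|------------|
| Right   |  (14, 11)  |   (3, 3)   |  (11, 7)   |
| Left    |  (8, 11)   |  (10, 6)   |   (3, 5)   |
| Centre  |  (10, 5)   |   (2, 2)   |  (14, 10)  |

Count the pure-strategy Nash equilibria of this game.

2

Both Right: the northbound driver gets 14 (best alternative 10); the southbound driver gets 11 (best alternative 7). Neither deviates — NE.
Both Centre: the northbound driver gets 14 (best alternative 11); the southbound driver gets 10 (best alternative 5). Neither deviates — NE.
Both Left is not a NE: the southbound driver would switch to Right (11 > 6).
No other cell survives both best-response checks, so there are 2 pure NE.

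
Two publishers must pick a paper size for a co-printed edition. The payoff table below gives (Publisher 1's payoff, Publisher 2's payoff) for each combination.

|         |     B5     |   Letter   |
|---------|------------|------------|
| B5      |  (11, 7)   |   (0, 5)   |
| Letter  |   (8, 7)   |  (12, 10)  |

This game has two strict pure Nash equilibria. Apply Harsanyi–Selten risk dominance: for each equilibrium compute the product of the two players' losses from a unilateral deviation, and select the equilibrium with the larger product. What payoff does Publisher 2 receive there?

At both B5: Publisher 1 loses 11 − 8 = 3 by deviating; Publisher 2 loses 7 − 5 = 2. Product = 3·2 = 6.
At both Letter: Publisher 1 loses 12 − 0 = 12 by deviating; Publisher 2 loses 10 − 7 = 3. Product = 12·3 = 36.
36 > 6, so both Letter is risk-dominant. Publisher 2's payoff there is 10.

10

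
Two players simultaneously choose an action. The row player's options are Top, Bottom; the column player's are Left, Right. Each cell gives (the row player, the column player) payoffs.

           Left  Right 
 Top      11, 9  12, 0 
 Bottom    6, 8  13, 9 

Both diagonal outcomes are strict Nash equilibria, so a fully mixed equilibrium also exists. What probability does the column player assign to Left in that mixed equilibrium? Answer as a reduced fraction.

The column player's mix q on Left must make the row player indifferent between Top and Bottom.
The row player's payoff from Top: 11q + 12(1−q). From Bottom: 6q + 13(1−q).
Set equal: 5q = 1(1−q) → q = 1/6.

1/6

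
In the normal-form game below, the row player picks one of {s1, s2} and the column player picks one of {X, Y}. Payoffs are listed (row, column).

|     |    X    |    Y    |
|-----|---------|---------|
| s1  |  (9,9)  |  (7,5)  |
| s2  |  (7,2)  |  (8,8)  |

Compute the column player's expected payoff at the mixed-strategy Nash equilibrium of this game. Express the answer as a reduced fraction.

The row player mixes with probability p on s1, chosen so the column player is indifferent: 9p + 2(1−p) = 5p + 8(1−p) gives p = 3/5.
The column player's expected payoff is 9·3/5 + 2·2/5 = 31/5.

31/5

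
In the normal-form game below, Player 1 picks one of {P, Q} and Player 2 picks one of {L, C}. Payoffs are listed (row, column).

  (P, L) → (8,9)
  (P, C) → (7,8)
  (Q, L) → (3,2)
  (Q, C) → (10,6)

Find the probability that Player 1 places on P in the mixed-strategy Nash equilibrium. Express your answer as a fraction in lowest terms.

4/5

Player 1's mix p on P must make Player 2 indifferent between L and C.
Player 2's payoff from L: 9p + 2(1−p). From C: 8p + 6(1−p).
Set equal: 1p = 4(1−p) → p = 4/5.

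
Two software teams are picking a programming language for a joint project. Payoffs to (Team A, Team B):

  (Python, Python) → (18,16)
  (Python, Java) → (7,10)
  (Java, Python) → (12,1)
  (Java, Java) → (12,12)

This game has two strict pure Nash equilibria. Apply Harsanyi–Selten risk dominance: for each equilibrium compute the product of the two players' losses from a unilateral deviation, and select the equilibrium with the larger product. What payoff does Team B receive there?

At both Python: Team A loses 18 − 12 = 6 by deviating; Team B loses 16 − 10 = 6. Product = 6·6 = 36.
At both Java: Team A loses 12 − 7 = 5 by deviating; Team B loses 12 − 1 = 11. Product = 5·11 = 55.
55 > 36, so both Java is risk-dominant. Team B's payoff there is 12.

12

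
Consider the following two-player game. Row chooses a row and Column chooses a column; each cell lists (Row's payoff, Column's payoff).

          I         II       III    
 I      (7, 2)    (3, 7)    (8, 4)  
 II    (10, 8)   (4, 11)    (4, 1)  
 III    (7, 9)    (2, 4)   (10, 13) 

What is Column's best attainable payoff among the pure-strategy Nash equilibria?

13

Both II is a pure NE (Row: 4 ≥ 3; Column: 11 ≥ 8). Column gets 11.
Both III is a pure NE (Row: 10 ≥ 8; Column: 13 ≥ 9). Column gets 13.
Every other cell has a profitable deviation for at least one player. Highest of {11, 13} is 13.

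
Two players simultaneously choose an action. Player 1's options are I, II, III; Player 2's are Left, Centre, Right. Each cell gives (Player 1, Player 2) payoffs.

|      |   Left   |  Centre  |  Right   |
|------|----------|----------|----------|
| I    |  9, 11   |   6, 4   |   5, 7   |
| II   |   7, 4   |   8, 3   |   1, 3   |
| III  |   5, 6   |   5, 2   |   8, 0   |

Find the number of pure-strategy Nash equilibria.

1

(I, Left): Player 1 gets 9 (best alternative 7); Player 2 gets 11 (best alternative 7). Neither deviates — NE.
(III, Right) is not a NE: Player 2 would switch to Left (6 > 0).
No other cell survives both best-response checks, so there is 1 pure NE.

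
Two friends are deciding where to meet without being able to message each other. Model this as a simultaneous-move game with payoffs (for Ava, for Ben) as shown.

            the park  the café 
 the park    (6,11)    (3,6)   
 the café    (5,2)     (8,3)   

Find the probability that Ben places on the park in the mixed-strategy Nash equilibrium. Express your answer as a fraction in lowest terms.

5/6

Ben's mix q on the park must make Ava indifferent between the park and the café.
Ava's payoff from the park: 6q + 3(1−q). From the café: 5q + 8(1−q).
Set equal: 1q = 5(1−q) → q = 5/6.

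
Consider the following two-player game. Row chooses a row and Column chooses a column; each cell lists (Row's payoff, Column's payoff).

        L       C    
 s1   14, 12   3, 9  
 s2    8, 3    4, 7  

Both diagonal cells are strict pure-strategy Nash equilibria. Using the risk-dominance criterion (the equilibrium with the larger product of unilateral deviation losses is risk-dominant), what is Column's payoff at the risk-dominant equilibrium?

At (s1, L): Row loses 14 − 8 = 6 by deviating; Column loses 12 − 9 = 3. Product = 6·3 = 18.
At (s2, C): Row loses 4 − 3 = 1 by deviating; Column loses 7 − 3 = 4. Product = 1·4 = 4.
18 > 4, so (s1, L) is risk-dominant. Column's payoff there is 12.

12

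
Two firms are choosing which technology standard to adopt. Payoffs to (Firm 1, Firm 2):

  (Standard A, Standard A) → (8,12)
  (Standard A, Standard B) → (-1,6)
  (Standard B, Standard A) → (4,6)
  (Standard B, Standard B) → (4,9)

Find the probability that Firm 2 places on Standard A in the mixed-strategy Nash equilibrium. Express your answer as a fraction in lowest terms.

5/9

Firm 2's mix q on Standard A must make Firm 1 indifferent between Standard A and Standard B.
Firm 1's payoff from Standard A: 8q + (-1)(1−q). From Standard B: 4q + 4(1−q).
Set equal: 4q = 5(1−q) → q = 5/9.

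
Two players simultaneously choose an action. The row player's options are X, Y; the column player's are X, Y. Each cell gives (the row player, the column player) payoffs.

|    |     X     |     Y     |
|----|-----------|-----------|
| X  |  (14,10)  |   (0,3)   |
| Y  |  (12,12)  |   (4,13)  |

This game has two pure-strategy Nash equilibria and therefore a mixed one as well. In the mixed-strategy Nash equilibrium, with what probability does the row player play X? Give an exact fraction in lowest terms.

1/8

The row player's mix p on X must make the column player indifferent between X and Y.
The column player's payoff from X: 10p + 12(1−p). From Y: 3p + 13(1−p).
Set equal: 7p = 1(1−p) → p = 1/8.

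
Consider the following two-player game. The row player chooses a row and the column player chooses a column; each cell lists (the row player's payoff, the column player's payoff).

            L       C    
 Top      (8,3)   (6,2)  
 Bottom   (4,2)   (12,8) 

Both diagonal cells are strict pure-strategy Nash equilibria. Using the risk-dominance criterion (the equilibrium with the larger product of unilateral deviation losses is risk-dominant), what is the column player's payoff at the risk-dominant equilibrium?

At (Top, L): the row player loses 8 − 4 = 4 by deviating; the column player loses 3 − 2 = 1. Product = 4·1 = 4.
At (Bottom, C): the row player loses 12 − 6 = 6 by deviating; the column player loses 8 − 2 = 6. Product = 6·6 = 36.
36 > 4, so (Bottom, C) is risk-dominant. The column player's payoff there is 8.

8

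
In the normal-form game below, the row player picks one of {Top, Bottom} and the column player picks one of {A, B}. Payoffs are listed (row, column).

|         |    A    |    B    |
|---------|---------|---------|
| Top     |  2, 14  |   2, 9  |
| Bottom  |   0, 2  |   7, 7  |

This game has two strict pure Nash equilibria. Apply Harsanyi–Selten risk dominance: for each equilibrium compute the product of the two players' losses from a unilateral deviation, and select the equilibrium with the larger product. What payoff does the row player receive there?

7

At (Top, A): the row player loses 2 − 0 = 2 by deviating; the column player loses 14 − 9 = 5. Product = 2·5 = 10.
At (Bottom, B): the row player loses 7 − 2 = 5 by deviating; the column player loses 7 − 2 = 5. Product = 5·5 = 25.
25 > 10, so (Bottom, B) is risk-dominant. The row player's payoff there is 7.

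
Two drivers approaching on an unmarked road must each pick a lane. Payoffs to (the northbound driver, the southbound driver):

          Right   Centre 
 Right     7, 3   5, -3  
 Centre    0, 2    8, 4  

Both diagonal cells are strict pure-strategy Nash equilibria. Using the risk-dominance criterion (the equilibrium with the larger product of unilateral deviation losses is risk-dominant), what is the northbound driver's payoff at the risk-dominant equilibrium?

7

At both Right: the northbound driver loses 7 − 0 = 7 by deviating; the southbound driver loses 3 − (-3) = 6. Product = 7·6 = 42.
At both Centre: the northbound driver loses 8 − 5 = 3 by deviating; the southbound driver loses 4 − 2 = 2. Product = 3·2 = 6.
42 > 6, so both Right is risk-dominant. The northbound driver's payoff there is 7.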